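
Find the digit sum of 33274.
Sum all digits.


3 + 3 + 2 + 7 + 4 = 19


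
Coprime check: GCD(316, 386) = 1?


Euclidean algorithm:
386 = 1 * 316 + 70
316 = 4 * 70 + 36
70 = 1 * 36 + 34
36 = 1 * 34 + 2
34 = 17 * 2 + 0
GCD(316, 386) = 2

No, not coprime (GCD = 2)


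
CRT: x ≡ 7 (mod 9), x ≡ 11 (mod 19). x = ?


M = 9*19 = 171
M1 = M/9 = 19, M2 = M/19 = 9
M1^(-1) mod 9 = 1, M2^(-1) mod 19 = 17
x = 7*19*1 + 11*9*17 = 1816
1816 mod 171 = 106
Check: 106 mod 9 = 7 ✓, 106 mod 19 = 11 ✓

x ≡ 106 (mod 171)


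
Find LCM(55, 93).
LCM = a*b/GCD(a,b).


GCD(55, 93) = 1
LCM = 55*93/1 = 5115/1 = 5115

LCM = 5115


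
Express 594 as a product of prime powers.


594 / 2 = 297
297 / 3 = 99
99 / 3 = 33
33 / 3 = 11
11 / 11 = 1
594 = 2 × 3^3 × 11


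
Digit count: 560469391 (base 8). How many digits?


560469391 in base 8 = 4132012617
Number of digits = 10

10 digits (base 8)


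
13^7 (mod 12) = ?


13^1 mod 12 = 1
13^2 mod 12 = 1
13^3 mod 12 = 1
13^4 mod 12 = 1
13^5 mod 12 = 1
13^6 mod 12 = 1
13^7 mod 12 = 1


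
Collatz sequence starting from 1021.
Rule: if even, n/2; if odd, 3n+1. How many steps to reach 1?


1021 → 3064 → 1532 → 766 → 383 → 1150 → 575 → 1726 → 863 → 2590 → 1295 → 3886 → 1943 → 5830 → 2915 → 8746 → 4373 → 13120 → 6560 → 3280 → 1640 → 820 → 410 → 205 → 616 → 308 → 154 → 77 → 232 → 116 → 58 → 29 → 88 → 44 → 22 → 11 → 34 → 17 → 52 → 26 → 13 → 40 → 20 → 10 → 5 → 16 → 8 → 4 → 2 → 1
Total steps = 49

49 steps


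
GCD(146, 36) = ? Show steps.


146 = 4 * 36 + 2
36 = 18 * 2 + 0
GCD = 2


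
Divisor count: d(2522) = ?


2522 = 2^1 × 13^1 × 97^1
d(2522) = (1+1) × (1+1) × (1+1) = 8

8 divisors


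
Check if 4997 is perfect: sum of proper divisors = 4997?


Proper divisors of 4997: 1, 19, 263
Sum = 1 + 19 + 263 = 283

No, 4997 is not perfect (283 ≠ 4997)


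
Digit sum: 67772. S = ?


6 + 7 + 7 + 7 + 2 = 29


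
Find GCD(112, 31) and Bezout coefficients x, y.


Tabular extended Euclidean (each row: r = 112*s + 31*t):
r=112, s=1, t=0
r=31, s=0, t=1
q=3: r=19, s=1, t=-3   [112*(1) + 31*(-3) = 19]
q=1: r=12, s=-1, t=4   [112*(-1) + 31*(4) = 12]
q=1: r=7, s=2, t=-7   [112*(2) + 31*(-7) = 7]
q=1: r=5, s=-3, t=11   [112*(-3) + 31*(11) = 5]
q=1: r=2, s=5, t=-18   [112*(5) + 31*(-18) = 2]
q=2: r=1, s=-13, t=47   [112*(-13) + 31*(47) = 1]
q=2: r=0, s=31, t=-112   [112*(31) + 31*(-112) = 0]
GCD = 1; from the row with r=1: x=-13, y=47
Check: 112*(-13) + 31*(47) = -1456 + 1457 = 1

GCD = 1, x = -13, y = 47


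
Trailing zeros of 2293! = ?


floor(2293/5) = 458
floor(2293/25) = 91
floor(2293/125) = 18
floor(2293/625) = 3
Total = 570

570 trailing zeros


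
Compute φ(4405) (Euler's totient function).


4405 = 5 × 881
Prime factors: 5, 881
φ(4405) = 4405 × (1-1/5) × (1-1/881)
= 4405 × 4/5 × 880/881 = 3520

φ(4405) = 3520


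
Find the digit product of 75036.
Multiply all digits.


7 × 5 × 0 × 3 × 6 = 0


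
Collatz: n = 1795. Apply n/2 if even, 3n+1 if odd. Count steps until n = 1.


1795 → 5386 → 2693 → 8080 → 4040 → 2020 → 1010 → 505 → 1516 → 758 → 379 → 1138 → 569 → 1708 → 854 → 427 → 1282 → 641 → 1924 → 962 → 481 → 1444 → 722 → 361 → 1084 → 542 → 271 → 814 → 407 → 1222 → 611 → 1834 → 917 → 2752 → 1376 → 688 → 344 → 172 → 86 → 43 → 130 → 65 → 196 → 98 → 49 → 148 → 74 → 37 → 112 → 56 → 28 → 14 → 7 → 22 → 11 → 34 → 17 → 52 → 26 → 13 → 40 → 20 → 10 → 5 → 16 → 8 → 4 → 2 → 1
Total steps = 68

68 steps


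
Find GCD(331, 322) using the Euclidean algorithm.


331 = 1 * 322 + 9
322 = 35 * 9 + 7
9 = 1 * 7 + 2
7 = 3 * 2 + 1
2 = 2 * 1 + 0
GCD = 1


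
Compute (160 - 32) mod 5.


160 - 32 = 128
128 mod 5 = 3


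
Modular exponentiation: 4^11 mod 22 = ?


4^1 mod 22 = 4
4^2 mod 22 = 16
4^3 mod 22 = 20
4^4 mod 22 = 14
4^5 mod 22 = 12
4^6 mod 22 = 4
4^7 mod 22 = 16
4^8 mod 22 = 20
4^9 mod 22 = 14
4^10 mod 22 = 12
4^11 mod 22 = 4


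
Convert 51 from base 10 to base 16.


51 (base 10) = 51 (decimal)
51 (decimal) = 33 (base 16)


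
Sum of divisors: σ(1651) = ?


Divisors of 1651: 1, 13, 127, 1651
Sum = 1 + 13 + 127 + 1651 = 1792

σ(1651) = 1792


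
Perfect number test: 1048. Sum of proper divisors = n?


Proper divisors of 1048: 1, 2, 4, 8, 131, 262, 524
Sum = 1 + 2 + 4 + 8 + 131 + 262 + 524 = 932

No, 1048 is not perfect (932 ≠ 1048)


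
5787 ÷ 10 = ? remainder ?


5787 = 10 * 578 + 7
Check: 5780 + 7 = 5787

q = 578, r = 7


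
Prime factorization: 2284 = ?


2284 / 2 = 1142
1142 / 2 = 571
571 / 571 = 1
2284 = 2^2 × 571


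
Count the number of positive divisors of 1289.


1289 = 1289^1
d(1289) = (1+1) = 2

2 divisors


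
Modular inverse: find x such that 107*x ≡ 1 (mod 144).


Use the extended Euclidean algorithm on (144, 107); each row r = 144*s + 107*t:
r=144, s=1, t=0
r=107, s=0, t=1
q=1: r=37, s=1, t=-1   [144*(1) + 107*(-1) = 37]
q=2: r=33, s=-2, t=3   [144*(-2) + 107*(3) = 33]
q=1: r=4, s=3, t=-4   [144*(3) + 107*(-4) = 4]
q=8: r=1, s=-26, t=35   [144*(-26) + 107*(35) = 1]
q=4: r=0, s=107, t=-144   [144*(107) + 107*(-144) = 0]
GCD = 1 with t = 35, so 107*(35) ≡ 1 (mod 144)
Inverse = 35 mod 144 = 35
Check: 107 * 35 = 3745 ≡ 1 (mod 144)

107^(-1) ≡ 35 (mod 144)


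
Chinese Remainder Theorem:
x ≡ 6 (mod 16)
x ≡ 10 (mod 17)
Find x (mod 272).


M = 16*17 = 272
M1 = M/16 = 17, M2 = M/17 = 16
M1^(-1) mod 16 = 1, M2^(-1) mod 17 = 16
x = 6*17*1 + 10*16*16 = 2662
2662 mod 272 = 214
Check: 214 mod 16 = 6 ✓, 214 mod 17 = 10 ✓

x ≡ 214 (mod 272)


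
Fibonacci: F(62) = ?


Sequence: 1, 1, 2, 3, 5, 8, 13, 21, 34, 55, 89, 144, 233, 377, 610, 987, 1597, 2584, 4181, 6765, 10946, 17711, 28657, 46368, 75025, 121393, 196418, 317811, 514229, 832040, 1346269, 2178309, 3524578, 5702887, 9227465, 14930352, 24157817, 39088169, 63245986, 102334155, 165580141, 267914296, 433494437, 701408733, 1134903170, 1836311903, 2971215073, 4807526976, 7778742049, 12586269025, 20365011074, 32951280099, 53316291173, 86267571272, 139583862445, 225851433717, 365435296162, 591286729879, 956722026041, 1548008755920, 2504730781961, 4052739537881
F(62) = 4052739537881


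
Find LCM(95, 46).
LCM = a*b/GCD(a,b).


GCD(95, 46) = 1
LCM = 95*46/1 = 4370/1 = 4370

LCM = 4370


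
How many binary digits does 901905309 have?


901905309 in base 2 = 110101110000011111101110011101
Number of digits = 30

30 digits (base 2)


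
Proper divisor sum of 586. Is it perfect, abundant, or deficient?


Proper divisors: 1, 2, 293
Sum = 1 + 2 + 293 = 296
296 < 586 → deficient

s(586) = 296 (deficient)


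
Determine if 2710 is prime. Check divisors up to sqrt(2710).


2710 / 2 = 1355 (exact division)
2710 is NOT prime.

No, 2710 is not prime


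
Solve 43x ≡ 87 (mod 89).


GCD(43, 89) = 1, unique solution
a^(-1) mod 89 = 29
x = 29 * 87 mod 89 = 31

x ≡ 31 (mod 89)


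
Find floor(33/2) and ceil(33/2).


33/2 = 16.5000
floor = 16
ceil = 17

floor = 16, ceil = 17


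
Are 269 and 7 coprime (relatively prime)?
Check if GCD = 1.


Euclidean algorithm:
269 = 38 * 7 + 3
7 = 2 * 3 + 1
3 = 3 * 1 + 0
GCD(269, 7) = 1

Yes, coprime (GCD = 1)


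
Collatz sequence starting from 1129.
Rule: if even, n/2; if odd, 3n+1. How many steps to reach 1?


1129 → 3388 → 1694 → 847 → 2542 → 1271 → 3814 → 1907 → 5722 → 2861 → 8584 → 4292 → 2146 → 1073 → 3220 → 1610 → 805 → 2416 → 1208 → 604 → 302 → 151 → 454 → 227 → 682 → 341 → 1024 → 512 → 256 → 128 → 64 → 32 → 16 → 8 → 4 → 2 → 1
Total steps = 36

36 steps


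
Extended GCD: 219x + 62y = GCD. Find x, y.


Tabular extended Euclidean (each row: r = 219*s + 62*t):
r=219, s=1, t=0
r=62, s=0, t=1
q=3: r=33, s=1, t=-3   [219*(1) + 62*(-3) = 33]
q=1: r=29, s=-1, t=4   [219*(-1) + 62*(4) = 29]
q=1: r=4, s=2, t=-7   [219*(2) + 62*(-7) = 4]
q=7: r=1, s=-15, t=53   [219*(-15) + 62*(53) = 1]
q=4: r=0, s=62, t=-219   [219*(62) + 62*(-219) = 0]
GCD = 1; from the row with r=1: x=-15, y=53
Check: 219*(-15) + 62*(53) = -3285 + 3286 = 1

GCD = 1, x = -15, y = 53


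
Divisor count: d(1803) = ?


1803 = 3^1 × 601^1
d(1803) = (1+1) × (1+1) = 4

4 divisors


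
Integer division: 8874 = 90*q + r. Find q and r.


8874 = 90 * 98 + 54
Check: 8820 + 54 = 8874

q = 98, r = 54


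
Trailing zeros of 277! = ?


floor(277/5) = 55
floor(277/25) = 11
floor(277/125) = 2
Total = 68

68 trailing zeros


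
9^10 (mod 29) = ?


9^1 mod 29 = 9
9^2 mod 29 = 23
9^3 mod 29 = 4
9^4 mod 29 = 7
9^5 mod 29 = 5
9^6 mod 29 = 16
9^7 mod 29 = 28
9^8 mod 29 = 20
9^9 mod 29 = 6
9^10 mod 29 = 25


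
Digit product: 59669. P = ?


5 × 9 × 6 × 6 × 9 = 14580


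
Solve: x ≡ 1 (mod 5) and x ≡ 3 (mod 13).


M = 5*13 = 65
M1 = M/5 = 13, M2 = M/13 = 5
M1^(-1) mod 5 = 2, M2^(-1) mod 13 = 8
x = 1*13*2 + 3*5*8 = 146
146 mod 65 = 16
Check: 16 mod 5 = 1 ✓, 16 mod 13 = 3 ✓

x ≡ 16 (mod 65)


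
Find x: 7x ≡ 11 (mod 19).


GCD(7, 19) = 1, unique solution
a^(-1) mod 19 = 11
x = 11 * 11 mod 19 = 7

x ≡ 7 (mod 19)


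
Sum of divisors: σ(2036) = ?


Divisors of 2036: 1, 2, 4, 509, 1018, 2036
Sum = 1 + 2 + 4 + 509 + 1018 + 2036 = 3570

σ(2036) = 3570


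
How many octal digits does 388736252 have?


388736252 in base 8 = 2712722374
Number of digits = 10

10 digits (base 8)


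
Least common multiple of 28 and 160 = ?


GCD(28, 160) = 4
LCM = 28*160/4 = 4480/4 = 1120

LCM = 1120


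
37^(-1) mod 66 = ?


Use the extended Euclidean algorithm on (66, 37); each row r = 66*s + 37*t:
r=66, s=1, t=0
r=37, s=0, t=1
q=1: r=29, s=1, t=-1   [66*(1) + 37*(-1) = 29]
q=1: r=8, s=-1, t=2   [66*(-1) + 37*(2) = 8]
q=3: r=5, s=4, t=-7   [66*(4) + 37*(-7) = 5]
q=1: r=3, s=-5, t=9   [66*(-5) + 37*(9) = 3]
q=1: r=2, s=9, t=-16   [66*(9) + 37*(-16) = 2]
q=1: r=1, s=-14, t=25   [66*(-14) + 37*(25) = 1]
q=2: r=0, s=37, t=-66   [66*(37) + 37*(-66) = 0]
GCD = 1 with t = 25, so 37*(25) ≡ 1 (mod 66)
Inverse = 25 mod 66 = 25
Check: 37 * 25 = 925 ≡ 1 (mod 66)

37^(-1) ≡ 25 (mod 66)


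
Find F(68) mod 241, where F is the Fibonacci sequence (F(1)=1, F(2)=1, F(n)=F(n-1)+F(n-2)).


F(k) mod 241 for k=1..68:
1, 1, 2, 3, 5, 8, 13, 21, 34, 55, 89, 144, 233, 136, 128, 23, 151, 174, 84, 17, 101, 118, 219, 96, 74, 170, 3, 173, 176, 108, 43, 151, 194, 104, 57, 161, 218, 138, 115, 12, 127, 139, 25, 164, 189, 112, 60, 172, 232, 163, 154, 76, 230, 65, 54, 119, 173, 51, 224, 34, 17, 51, 68, 119, 187, 65, 11, 76
F(68) mod 241 = 76


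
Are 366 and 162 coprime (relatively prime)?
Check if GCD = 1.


Euclidean algorithm:
366 = 2 * 162 + 42
162 = 3 * 42 + 36
42 = 1 * 36 + 6
36 = 6 * 6 + 0
GCD(366, 162) = 6

No, not coprime (GCD = 6)


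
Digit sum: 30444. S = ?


3 + 0 + 4 + 4 + 4 = 15


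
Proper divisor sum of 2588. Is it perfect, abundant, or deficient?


Proper divisors: 1, 2, 4, 647, 1294
Sum = 1 + 2 + 4 + 647 + 1294 = 1948
1948 < 2588 → deficient

s(2588) = 1948 (deficient)


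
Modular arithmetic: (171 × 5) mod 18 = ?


171 × 5 = 855
855 mod 18 = 9


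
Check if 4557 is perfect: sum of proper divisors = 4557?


Proper divisors of 4557: 1, 3, 7, 21, 31, 49, 93, 147, 217, 651, 1519
Sum = 1 + 3 + 7 + 21 + 31 + 49 + 93 + 147 + 217 + 651 + 1519 = 2739

No, 4557 is not perfect (2739 ≠ 4557)


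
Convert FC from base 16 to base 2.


FC (base 16) = 252 (decimal)
252 (decimal) = 11111100 (base 2)


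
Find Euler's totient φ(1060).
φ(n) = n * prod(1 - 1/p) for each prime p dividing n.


1060 = 2^2 × 5 × 53
Prime factors: 2, 5, 53
φ(1060) = 1060 × (1-1/2) × (1-1/5) × (1-1/53)
= 1060 × 1/2 × 4/5 × 52/53 = 416

φ(1060) = 416


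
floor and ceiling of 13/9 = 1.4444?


13/9 = 1.4444
floor = 1
ceil = 2

floor = 1, ceil = 2


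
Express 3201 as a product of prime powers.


3201 / 3 = 1067
1067 / 11 = 97
97 / 97 = 1
3201 = 3 × 11 × 97


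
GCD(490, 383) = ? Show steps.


490 = 1 * 383 + 107
383 = 3 * 107 + 62
107 = 1 * 62 + 45
62 = 1 * 45 + 17
45 = 2 * 17 + 11
17 = 1 * 11 + 6
11 = 1 * 6 + 5
6 = 1 * 5 + 1
5 = 5 * 1 + 0
GCD = 1


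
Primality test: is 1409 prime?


Check divisors up to sqrt(1409) = 37.5366
No divisors found.
1409 is prime.

Yes, 1409 is prime


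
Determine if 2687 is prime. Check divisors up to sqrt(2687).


Check divisors up to sqrt(2687) = 51.8363
No divisors found.
2687 is prime.

Yes, 2687 is prime


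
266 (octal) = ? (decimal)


266 (base 8) = 182 (decimal)
182 (decimal) = 182 (base 10)


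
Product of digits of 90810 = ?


9 × 0 × 8 × 1 × 0 = 0


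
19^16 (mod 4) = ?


19^1 mod 4 = 3
19^2 mod 4 = 1
19^3 mod 4 = 3
19^4 mod 4 = 1
19^5 mod 4 = 3
19^6 mod 4 = 1
19^7 mod 4 = 3
19^8 mod 4 = 1
19^9 mod 4 = 3
19^10 mod 4 = 1
19^11 mod 4 = 3
19^12 mod 4 = 1
19^13 mod 4 = 3
19^14 mod 4 = 1
19^15 mod 4 = 3
19^16 mod 4 = 1


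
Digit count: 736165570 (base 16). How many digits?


736165570 in base 16 = 2BE0FEC2
Number of digits = 8

8 digits (base 16)


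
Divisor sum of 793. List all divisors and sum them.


Divisors of 793: 1, 13, 61, 793
Sum = 1 + 13 + 61 + 793 = 868

σ(793) = 868


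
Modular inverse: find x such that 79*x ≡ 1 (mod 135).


Use the extended Euclidean algorithm on (135, 79); each row r = 135*s + 79*t:
r=135, s=1, t=0
r=79, s=0, t=1
q=1: r=56, s=1, t=-1   [135*(1) + 79*(-1) = 56]
q=1: r=23, s=-1, t=2   [135*(-1) + 79*(2) = 23]
q=2: r=10, s=3, t=-5   [135*(3) + 79*(-5) = 10]
q=2: r=3, s=-7, t=12   [135*(-7) + 79*(12) = 3]
q=3: r=1, s=24, t=-41   [135*(24) + 79*(-41) = 1]
q=3: r=0, s=-79, t=135   [135*(-79) + 79*(135) = 0]
GCD = 1 with t = -41, so 79*(-41) ≡ 1 (mod 135)
Inverse = -41 mod 135 = 94
Check: 79 * 94 = 7426 ≡ 1 (mod 135)

79^(-1) ≡ 94 (mod 135)


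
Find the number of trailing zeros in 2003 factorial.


floor(2003/5) = 400
floor(2003/25) = 80
floor(2003/125) = 16
floor(2003/625) = 3
Total = 499

499 trailing zeros


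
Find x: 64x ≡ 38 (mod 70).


GCD(64, 70) = 2 divides 38
Divide: 32x ≡ 19 (mod 35)
x ≡ 17 (mod 35)


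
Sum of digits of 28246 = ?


2 + 8 + 2 + 4 + 6 = 22


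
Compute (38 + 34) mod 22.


38 + 34 = 72
72 mod 22 = 6


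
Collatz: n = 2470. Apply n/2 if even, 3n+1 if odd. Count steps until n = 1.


2470 → 1235 → 3706 → 1853 → 5560 → 2780 → 1390 → 695 → 2086 → 1043 → 3130 → 1565 → 4696 → 2348 → 1174 → 587 → 1762 → 881 → 2644 → 1322 → 661 → 1984 → 992 → 496 → 248 → 124 → 62 → 31 → 94 → 47 → 142 → 71 → 214 → 107 → 322 → 161 → 484 → 242 → 121 → 364 → 182 → 91 → 274 → 137 → 412 → 206 → 103 → 310 → 155 → 466 → 233 → 700 → 350 → 175 → 526 → 263 → 790 → 395 → 1186 → 593 → 1780 → 890 → 445 → 1336 → 668 → 334 → 167 → 502 → 251 → 754 → 377 → 1132 → 566 → 283 → 850 → 425 → 1276 → 638 → 319 → 958 → 479 → 1438 → 719 → 2158 → 1079 → 3238 → 1619 → 4858 → 2429 → 7288 → 3644 → 1822 → 911 → 2734 → 1367 → 4102 → 2051 → 6154 → 3077 → 9232 → 4616 → 2308 → 1154 → 577 → 1732 → 866 → 433 → 1300 → 650 → 325 → 976 → 488 → 244 → 122 → 61 → 184 → 92 → 46 → 23 → 70 → 35 → 106 → 53 → 160 → 80 → 40 → 20 → 10 → 5 → 16 → 8 → 4 → 2 → 1
Total steps = 133

133 steps


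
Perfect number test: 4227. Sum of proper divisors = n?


Proper divisors of 4227: 1, 3, 1409
Sum = 1 + 3 + 1409 = 1413

No, 4227 is not perfect (1413 ≠ 4227)


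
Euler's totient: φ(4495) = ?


4495 = 5 × 29 × 31
Prime factors: 5, 29, 31
φ(4495) = 4495 × (1-1/5) × (1-1/29) × (1-1/31)
= 4495 × 4/5 × 28/29 × 30/31 = 3360

φ(4495) = 3360


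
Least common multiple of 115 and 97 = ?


GCD(115, 97) = 1
LCM = 115*97/1 = 11155/1 = 11155

LCM = 11155


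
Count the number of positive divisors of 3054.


3054 = 2^1 × 3^1 × 509^1
d(3054) = (1+1) × (1+1) × (1+1) = 8

8 divisors


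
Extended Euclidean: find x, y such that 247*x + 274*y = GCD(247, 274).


Tabular extended Euclidean (each row: r = 247*s + 274*t):
r=247, s=1, t=0
r=274, s=0, t=1
q=0: r=247, s=1, t=0   [247*(1) + 274*(0) = 247]
q=1: r=27, s=-1, t=1   [247*(-1) + 274*(1) = 27]
q=9: r=4, s=10, t=-9   [247*(10) + 274*(-9) = 4]
q=6: r=3, s=-61, t=55   [247*(-61) + 274*(55) = 3]
q=1: r=1, s=71, t=-64   [247*(71) + 274*(-64) = 1]
q=3: r=0, s=-274, t=247   [247*(-274) + 274*(247) = 0]
GCD = 1; from the row with r=1: x=71, y=-64
Check: 247*(71) + 274*(-64) = 17537 - 17536 = 1

GCD = 1, x = 71, y = -64


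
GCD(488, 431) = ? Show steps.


488 = 1 * 431 + 57
431 = 7 * 57 + 32
57 = 1 * 32 + 25
32 = 1 * 25 + 7
25 = 3 * 7 + 4
7 = 1 * 4 + 3
4 = 1 * 3 + 1
3 = 3 * 1 + 0
GCD = 1


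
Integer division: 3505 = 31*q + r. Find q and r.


3505 = 31 * 113 + 2
Check: 3503 + 2 = 3505

q = 113, r = 2


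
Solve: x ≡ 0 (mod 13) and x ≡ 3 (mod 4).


M = 13*4 = 52
M1 = M/13 = 4, M2 = M/4 = 13
M1^(-1) mod 13 = 10, M2^(-1) mod 4 = 1
x = 0*4*10 + 3*13*1 = 39
39 mod 52 = 39
Check: 39 mod 13 = 0 ✓, 39 mod 4 = 3 ✓

x ≡ 39 (mod 52)


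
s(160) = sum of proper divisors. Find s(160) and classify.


Proper divisors: 1, 2, 4, 5, 8, 10, 16, 20, 32, 40, 80
Sum = 1 + 2 + 4 + 5 + 8 + 10 + 16 + 20 + 32 + 40 + 80 = 218
218 > 160 → abundant

s(160) = 218 (abundant)


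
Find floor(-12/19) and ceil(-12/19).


-12/19 = -0.6316
floor = -1
ceil = 0

floor = -1, ceil = 0


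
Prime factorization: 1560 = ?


1560 / 2 = 780
780 / 2 = 390
390 / 2 = 195
195 / 3 = 65
65 / 5 = 13
13 / 13 = 1
1560 = 2^3 × 3 × 5 × 13


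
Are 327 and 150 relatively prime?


Euclidean algorithm:
327 = 2 * 150 + 27
150 = 5 * 27 + 15
27 = 1 * 15 + 12
15 = 1 * 12 + 3
12 = 4 * 3 + 0
GCD(327, 150) = 3

No, not coprime (GCD = 3)


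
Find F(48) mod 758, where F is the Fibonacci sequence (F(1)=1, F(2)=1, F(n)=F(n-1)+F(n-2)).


F(k) mod 758 for k=1..48:
1, 1, 2, 3, 5, 8, 13, 21, 34, 55, 89, 144, 233, 377, 610, 229, 81, 310, 391, 701, 334, 277, 611, 130, 741, 113, 96, 209, 305, 514, 61, 575, 636, 453, 331, 26, 357, 383, 740, 365, 347, 712, 301, 255, 556, 53, 609, 662
F(48) mod 758 = 662


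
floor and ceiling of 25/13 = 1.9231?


25/13 = 1.9231
floor = 1
ceil = 2

floor = 1, ceil = 2


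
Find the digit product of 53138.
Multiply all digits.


5 × 3 × 1 × 3 × 8 = 360


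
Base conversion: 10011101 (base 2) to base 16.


10011101 (base 2) = 157 (decimal)
157 (decimal) = 9D (base 16)


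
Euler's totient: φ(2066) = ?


2066 = 2 × 1033
Prime factors: 2, 1033
φ(2066) = 2066 × (1-1/2) × (1-1/1033)
= 2066 × 1/2 × 1032/1033 = 1032

φ(2066) = 1032


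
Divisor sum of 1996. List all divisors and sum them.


Divisors of 1996: 1, 2, 4, 499, 998, 1996
Sum = 1 + 2 + 4 + 499 + 998 + 1996 = 3500

σ(1996) = 3500


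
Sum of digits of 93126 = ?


9 + 3 + 1 + 2 + 6 = 21


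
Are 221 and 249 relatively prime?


Euclidean algorithm:
249 = 1 * 221 + 28
221 = 7 * 28 + 25
28 = 1 * 25 + 3
25 = 8 * 3 + 1
3 = 3 * 1 + 0
GCD(221, 249) = 1

Yes, coprime (GCD = 1)


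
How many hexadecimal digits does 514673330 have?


514673330 in base 16 = 1EAD4AB2
Number of digits = 8

8 digits (base 16)


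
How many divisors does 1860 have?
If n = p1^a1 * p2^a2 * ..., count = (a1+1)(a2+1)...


1860 = 2^2 × 3^1 × 5^1 × 31^1
d(1860) = (2+1) × (1+1) × (1+1) × (1+1) = 24

24 divisors


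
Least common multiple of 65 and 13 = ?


GCD(65, 13) = 13
LCM = 65*13/13 = 845/13 = 65

LCM = 65


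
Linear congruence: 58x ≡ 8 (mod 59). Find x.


GCD(58, 59) = 1, unique solution
a^(-1) mod 59 = 58
x = 58 * 8 mod 59 = 51

x ≡ 51 (mod 59)


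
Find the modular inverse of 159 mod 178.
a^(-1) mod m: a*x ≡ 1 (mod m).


Use the extended Euclidean algorithm on (178, 159); each row r = 178*s + 159*t:
r=178, s=1, t=0
r=159, s=0, t=1
q=1: r=19, s=1, t=-1   [178*(1) + 159*(-1) = 19]
q=8: r=7, s=-8, t=9   [178*(-8) + 159*(9) = 7]
q=2: r=5, s=17, t=-19   [178*(17) + 159*(-19) = 5]
q=1: r=2, s=-25, t=28   [178*(-25) + 159*(28) = 2]
q=2: r=1, s=67, t=-75   [178*(67) + 159*(-75) = 1]
q=2: r=0, s=-159, t=178   [178*(-159) + 159*(178) = 0]
GCD = 1 with t = -75, so 159*(-75) ≡ 1 (mod 178)
Inverse = -75 mod 178 = 103
Check: 159 * 103 = 16377 ≡ 1 (mod 178)

159^(-1) ≡ 103 (mod 178)


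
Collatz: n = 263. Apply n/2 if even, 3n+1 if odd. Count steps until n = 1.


263 → 790 → 395 → 1186 → 593 → 1780 → 890 → 445 → 1336 → 668 → 334 → 167 → 502 → 251 → 754 → 377 → 1132 → 566 → 283 → 850 → 425 → 1276 → 638 → 319 → 958 → 479 → 1438 → 719 → 2158 → 1079 → 3238 → 1619 → 4858 → 2429 → 7288 → 3644 → 1822 → 911 → 2734 → 1367 → 4102 → 2051 → 6154 → 3077 → 9232 → 4616 → 2308 → 1154 → 577 → 1732 → 866 → 433 → 1300 → 650 → 325 → 976 → 488 → 244 → 122 → 61 → 184 → 92 → 46 → 23 → 70 → 35 → 106 → 53 → 160 → 80 → 40 → 20 → 10 → 5 → 16 → 8 → 4 → 2 → 1
Total steps = 78

78 steps


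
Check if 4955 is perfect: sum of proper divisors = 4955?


Proper divisors of 4955: 1, 5, 991
Sum = 1 + 5 + 991 = 997

No, 4955 is not perfect (997 ≠ 4955)


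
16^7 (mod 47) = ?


16^1 mod 47 = 16
16^2 mod 47 = 21
16^3 mod 47 = 7
16^4 mod 47 = 18
16^5 mod 47 = 6
16^6 mod 47 = 2
16^7 mod 47 = 32


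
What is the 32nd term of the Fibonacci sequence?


Sequence: 1, 1, 2, 3, 5, 8, 13, 21, 34, 55, 89, 144, 233, 377, 610, 987, 1597, 2584, 4181, 6765, 10946, 17711, 28657, 46368, 75025, 121393, 196418, 317811, 514229, 832040, 1346269, 2178309
F(32) = 2178309


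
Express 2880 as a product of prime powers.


2880 / 2 = 1440
1440 / 2 = 720
720 / 2 = 360
360 / 2 = 180
180 / 2 = 90
90 / 2 = 45
45 / 3 = 15
15 / 3 = 5
5 / 5 = 1
2880 = 2^6 × 3^2 × 5


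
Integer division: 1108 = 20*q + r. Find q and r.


1108 = 20 * 55 + 8
Check: 1100 + 8 = 1108

q = 55, r = 8


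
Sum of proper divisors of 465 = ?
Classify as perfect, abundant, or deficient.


Proper divisors: 1, 3, 5, 15, 31, 93, 155
Sum = 1 + 3 + 5 + 15 + 31 + 93 + 155 = 303
303 < 465 → deficient

s(465) = 303 (deficient)


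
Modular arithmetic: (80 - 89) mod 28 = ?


80 - 89 = -9
-9 mod 28 = 19


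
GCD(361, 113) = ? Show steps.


361 = 3 * 113 + 22
113 = 5 * 22 + 3
22 = 7 * 3 + 1
3 = 3 * 1 + 0
GCD = 1


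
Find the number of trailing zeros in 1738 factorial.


floor(1738/5) = 347
floor(1738/25) = 69
floor(1738/125) = 13
floor(1738/625) = 2
Total = 431

431 trailing zeros


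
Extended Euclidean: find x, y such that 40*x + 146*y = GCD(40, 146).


Tabular extended Euclidean (each row: r = 40*s + 146*t):
r=40, s=1, t=0
r=146, s=0, t=1
q=0: r=40, s=1, t=0   [40*(1) + 146*(0) = 40]
q=3: r=26, s=-3, t=1   [40*(-3) + 146*(1) = 26]
q=1: r=14, s=4, t=-1   [40*(4) + 146*(-1) = 14]
q=1: r=12, s=-7, t=2   [40*(-7) + 146*(2) = 12]
q=1: r=2, s=11, t=-3   [40*(11) + 146*(-3) = 2]
q=6: r=0, s=-73, t=20   [40*(-73) + 146*(20) = 0]
GCD = 2; from the row with r=2: x=11, y=-3
Check: 40*(11) + 146*(-3) = 440 - 438 = 2

GCD = 2, x = 11, y = -3


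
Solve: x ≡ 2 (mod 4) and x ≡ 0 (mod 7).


M = 4*7 = 28
M1 = M/4 = 7, M2 = M/7 = 4
M1^(-1) mod 4 = 3, M2^(-1) mod 7 = 2
x = 2*7*3 + 0*4*2 = 42
42 mod 28 = 14
Check: 14 mod 4 = 2 ✓, 14 mod 7 = 0 ✓

x ≡ 14 (mod 28)


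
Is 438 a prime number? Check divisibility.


438 / 2 = 219 (exact division)
438 is NOT prime.

No, 438 is not prime


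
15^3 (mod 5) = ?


15^1 mod 5 = 0
15^2 mod 5 = 0
15^3 mod 5 = 0


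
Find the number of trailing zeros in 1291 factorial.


floor(1291/5) = 258
floor(1291/25) = 51
floor(1291/125) = 10
floor(1291/625) = 2
Total = 321

321 trailing zeros


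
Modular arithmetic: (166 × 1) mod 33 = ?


166 × 1 = 166
166 mod 33 = 1


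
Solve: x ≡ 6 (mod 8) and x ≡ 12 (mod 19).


M = 8*19 = 152
M1 = M/8 = 19, M2 = M/19 = 8
M1^(-1) mod 8 = 3, M2^(-1) mod 19 = 12
x = 6*19*3 + 12*8*12 = 1494
1494 mod 152 = 126
Check: 126 mod 8 = 6 ✓, 126 mod 19 = 12 ✓

x ≡ 126 (mod 152)


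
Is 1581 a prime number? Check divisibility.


1581 / 3 = 527 (exact division)
1581 is NOT prime.

No, 1581 is not prime


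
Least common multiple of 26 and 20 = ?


GCD(26, 20) = 2
LCM = 26*20/2 = 520/2 = 260

LCM = 260


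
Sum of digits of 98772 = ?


9 + 8 + 7 + 7 + 2 = 33


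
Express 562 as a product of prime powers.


562 / 2 = 281
281 / 281 = 1
562 = 2 × 281


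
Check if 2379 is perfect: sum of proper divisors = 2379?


Proper divisors of 2379: 1, 3, 13, 39, 61, 183, 793
Sum = 1 + 3 + 13 + 39 + 61 + 183 + 793 = 1093

No, 2379 is not perfect (1093 ≠ 2379)


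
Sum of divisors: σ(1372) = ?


Divisors of 1372: 1, 2, 4, 7, 14, 28, 49, 98, 196, 343, 686, 1372
Sum = 1 + 2 + 4 + 7 + 14 + 28 + 49 + 98 + 196 + 343 + 686 + 1372 = 2800

σ(1372) = 2800


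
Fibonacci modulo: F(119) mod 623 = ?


F(k) mod 623 for k=1..119:
1, 1, 2, 3, 5, 8, 13, 21, 34, 55, 89, 144, 233, 377, 610, 364, 351, 92, 443, 535, 355, 267, 622, 266, 265, 531, 173, 81, 254, 335, 589, 301, 267, 568, 212, 157, 369, 526, 272, 175, 447, 622, 446, 445, 268, 90, 358, 448, 183, 8, 191, 199, 390, 589, 356, 322, 55, 377, 432, 186, 618, 181, 176, 357, 533, 267, 177, 444, 621, 442, 440, 259, 76, 335, 411, 123, 534, 34, 568, 602, 547, 526, 450, 353, 180, 533, 90, 0, 90, 90, 180, 270, 450, 97, 547, 21, 568, 589, 534, 500, 411, 288, 76, 364, 440, 181, 621, 179, 177, 356, 533, 266, 176, 442, 618, 437, 432, 246, 55
F(119) mod 623 = 55


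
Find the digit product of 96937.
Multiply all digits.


9 × 6 × 9 × 3 × 7 = 10206


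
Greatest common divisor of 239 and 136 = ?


239 = 1 * 136 + 103
136 = 1 * 103 + 33
103 = 3 * 33 + 4
33 = 8 * 4 + 1
4 = 4 * 1 + 0
GCD = 1


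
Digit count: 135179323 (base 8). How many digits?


135179323 in base 8 = 1003526073
Number of digits = 10

10 digits (base 8)


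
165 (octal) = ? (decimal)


165 (base 8) = 117 (decimal)
117 (decimal) = 117 (base 10)


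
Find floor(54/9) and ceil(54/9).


54/9 = 6.0000
floor = 6
ceil = 6

floor = 6, ceil = 6


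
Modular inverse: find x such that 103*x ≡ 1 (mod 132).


Use the extended Euclidean algorithm on (132, 103); each row r = 132*s + 103*t:
r=132, s=1, t=0
r=103, s=0, t=1
q=1: r=29, s=1, t=-1   [132*(1) + 103*(-1) = 29]
q=3: r=16, s=-3, t=4   [132*(-3) + 103*(4) = 16]
q=1: r=13, s=4, t=-5   [132*(4) + 103*(-5) = 13]
q=1: r=3, s=-7, t=9   [132*(-7) + 103*(9) = 3]
q=4: r=1, s=32, t=-41   [132*(32) + 103*(-41) = 1]
q=3: r=0, s=-103, t=132   [132*(-103) + 103*(132) = 0]
GCD = 1 with t = -41, so 103*(-41) ≡ 1 (mod 132)
Inverse = -41 mod 132 = 91
Check: 103 * 91 = 9373 ≡ 1 (mod 132)

103^(-1) ≡ 91 (mod 132)


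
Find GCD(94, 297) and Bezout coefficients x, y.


Tabular extended Euclidean (each row: r = 94*s + 297*t):
r=94, s=1, t=0
r=297, s=0, t=1
q=0: r=94, s=1, t=0   [94*(1) + 297*(0) = 94]
q=3: r=15, s=-3, t=1   [94*(-3) + 297*(1) = 15]
q=6: r=4, s=19, t=-6   [94*(19) + 297*(-6) = 4]
q=3: r=3, s=-60, t=19   [94*(-60) + 297*(19) = 3]
q=1: r=1, s=79, t=-25   [94*(79) + 297*(-25) = 1]
q=3: r=0, s=-297, t=94   [94*(-297) + 297*(94) = 0]
GCD = 1; from the row with r=1: x=79, y=-25
Check: 94*(79) + 297*(-25) = 7426 - 7425 = 1

GCD = 1, x = 79, y = -25


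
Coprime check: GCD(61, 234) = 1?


Euclidean algorithm:
234 = 3 * 61 + 51
61 = 1 * 51 + 10
51 = 5 * 10 + 1
10 = 10 * 1 + 0
GCD(61, 234) = 1

Yes, coprime (GCD = 1)


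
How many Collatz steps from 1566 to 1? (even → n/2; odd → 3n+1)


1566 → 783 → 2350 → 1175 → 3526 → 1763 → 5290 → 2645 → 7936 → 3968 → 1984 → 992 → 496 → 248 → 124 → 62 → 31 → 94 → 47 → 142 → 71 → 214 → 107 → 322 → 161 → 484 → 242 → 121 → 364 → 182 → 91 → 274 → 137 → 412 → 206 → 103 → 310 → 155 → 466 → 233 → 700 → 350 → 175 → 526 → 263 → 790 → 395 → 1186 → 593 → 1780 → 890 → 445 → 1336 → 668 → 334 → 167 → 502 → 251 → 754 → 377 → 1132 → 566 → 283 → 850 → 425 → 1276 → 638 → 319 → 958 → 479 → 1438 → 719 → 2158 → 1079 → 3238 → 1619 → 4858 → 2429 → 7288 → 3644 → 1822 → 911 → 2734 → 1367 → 4102 → 2051 → 6154 → 3077 → 9232 → 4616 → 2308 → 1154 → 577 → 1732 → 866 → 433 → 1300 → 650 → 325 → 976 → 488 → 244 → 122 → 61 → 184 → 92 → 46 → 23 → 70 → 35 → 106 → 53 → 160 → 80 → 40 → 20 → 10 → 5 → 16 → 8 → 4 → 2 → 1
Total steps = 122

122 steps


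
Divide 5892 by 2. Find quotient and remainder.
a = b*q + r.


5892 = 2 * 2946 + 0
Check: 5892 + 0 = 5892

q = 2946, r = 0


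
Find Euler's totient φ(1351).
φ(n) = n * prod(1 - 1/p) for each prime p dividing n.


1351 = 7 × 193
Prime factors: 7, 193
φ(1351) = 1351 × (1-1/7) × (1-1/193)
= 1351 × 6/7 × 192/193 = 1152

φ(1351) = 1152


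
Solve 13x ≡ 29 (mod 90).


GCD(13, 90) = 1, unique solution
a^(-1) mod 90 = 7
x = 7 * 29 mod 90 = 23

x ≡ 23 (mod 90)


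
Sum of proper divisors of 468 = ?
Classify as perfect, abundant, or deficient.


Proper divisors: 1, 2, 3, 4, 6, 9, 12, 13, 18, 26, 36, 39, 52, 78, 117, 156, 234
Sum = 1 + 2 + 3 + 4 + 6 + 9 + 12 + 13 + 18 + 26 + 36 + 39 + 52 + 78 + 117 + 156 + 234 = 806
806 > 468 → abundant

s(468) = 806 (abundant)


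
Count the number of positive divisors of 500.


500 = 2^2 × 5^3
d(500) = (2+1) × (3+1) = 12

12 divisors


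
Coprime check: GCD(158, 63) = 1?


Euclidean algorithm:
158 = 2 * 63 + 32
63 = 1 * 32 + 31
32 = 1 * 31 + 1
31 = 31 * 1 + 0
GCD(158, 63) = 1

Yes, coprime (GCD = 1)


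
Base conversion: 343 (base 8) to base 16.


343 (base 8) = 227 (decimal)
227 (decimal) = E3 (base 16)


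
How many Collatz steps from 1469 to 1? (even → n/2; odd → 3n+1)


1469 → 4408 → 2204 → 1102 → 551 → 1654 → 827 → 2482 → 1241 → 3724 → 1862 → 931 → 2794 → 1397 → 4192 → 2096 → 1048 → 524 → 262 → 131 → 394 → 197 → 592 → 296 → 148 → 74 → 37 → 112 → 56 → 28 → 14 → 7 → 22 → 11 → 34 → 17 → 52 → 26 → 13 → 40 → 20 → 10 → 5 → 16 → 8 → 4 → 2 → 1
Total steps = 47

47 steps


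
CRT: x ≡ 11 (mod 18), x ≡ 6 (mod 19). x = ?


M = 18*19 = 342
M1 = M/18 = 19, M2 = M/19 = 18
M1^(-1) mod 18 = 1, M2^(-1) mod 19 = 18
x = 11*19*1 + 6*18*18 = 2153
2153 mod 342 = 101
Check: 101 mod 18 = 11 ✓, 101 mod 19 = 6 ✓

x ≡ 101 (mod 342)


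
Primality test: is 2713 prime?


Check divisors up to sqrt(2713) = 52.0865
No divisors found.
2713 is prime.

Yes, 2713 is prime


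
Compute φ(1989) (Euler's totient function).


1989 = 3^2 × 13 × 17
Prime factors: 3, 13, 17
φ(1989) = 1989 × (1-1/3) × (1-1/13) × (1-1/17)
= 1989 × 2/3 × 12/13 × 16/17 = 1152

φ(1989) = 1152


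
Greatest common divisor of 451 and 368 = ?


451 = 1 * 368 + 83
368 = 4 * 83 + 36
83 = 2 * 36 + 11
36 = 3 * 11 + 3
11 = 3 * 3 + 2
3 = 1 * 2 + 1
2 = 2 * 1 + 0
GCD = 1


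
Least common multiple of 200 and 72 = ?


GCD(200, 72) = 8
LCM = 200*72/8 = 14400/8 = 1800

LCM = 1800


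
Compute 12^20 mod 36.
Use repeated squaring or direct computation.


12^1 mod 36 = 12
12^2 mod 36 = 0
12^3 mod 36 = 0
12^4 mod 36 = 0
12^5 mod 36 = 0
12^6 mod 36 = 0
12^7 mod 36 = 0
12^8 mod 36 = 0
12^9 mod 36 = 0
12^10 mod 36 = 0
12^11 mod 36 = 0
12^12 mod 36 = 0
12^13 mod 36 = 0
12^14 mod 36 = 0
12^15 mod 36 = 0
12^16 mod 36 = 0
12^17 mod 36 = 0
12^18 mod 36 = 0
12^19 mod 36 = 0
12^20 mod 36 = 0


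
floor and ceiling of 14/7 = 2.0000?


14/7 = 2.0000
floor = 2
ceil = 2

floor = 2, ceil = 2


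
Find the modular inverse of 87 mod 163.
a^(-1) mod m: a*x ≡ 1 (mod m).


Use the extended Euclidean algorithm on (163, 87); each row r = 163*s + 87*t:
r=163, s=1, t=0
r=87, s=0, t=1
q=1: r=76, s=1, t=-1   [163*(1) + 87*(-1) = 76]
q=1: r=11, s=-1, t=2   [163*(-1) + 87*(2) = 11]
q=6: r=10, s=7, t=-13   [163*(7) + 87*(-13) = 10]
q=1: r=1, s=-8, t=15   [163*(-8) + 87*(15) = 1]
q=10: r=0, s=87, t=-163   [163*(87) + 87*(-163) = 0]
GCD = 1 with t = 15, so 87*(15) ≡ 1 (mod 163)
Inverse = 15 mod 163 = 15
Check: 87 * 15 = 1305 ≡ 1 (mod 163)

87^(-1) ≡ 15 (mod 163)


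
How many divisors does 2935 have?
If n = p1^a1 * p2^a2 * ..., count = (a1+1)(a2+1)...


2935 = 5^1 × 587^1
d(2935) = (1+1) × (1+1) = 4

4 divisors


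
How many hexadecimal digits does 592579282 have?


592579282 in base 16 = 23520AD2
Number of digits = 8

8 digits (base 16)


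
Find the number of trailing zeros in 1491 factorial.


floor(1491/5) = 298
floor(1491/25) = 59
floor(1491/125) = 11
floor(1491/625) = 2
Total = 370

370 trailing zeros


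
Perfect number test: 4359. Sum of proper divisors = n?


Proper divisors of 4359: 1, 3, 1453
Sum = 1 + 3 + 1453 = 1457

No, 4359 is not perfect (1457 ≠ 4359)


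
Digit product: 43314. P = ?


4 × 3 × 3 × 1 × 4 = 144


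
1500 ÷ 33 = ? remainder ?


1500 = 33 * 45 + 15
Check: 1485 + 15 = 1500

q = 45, r = 15


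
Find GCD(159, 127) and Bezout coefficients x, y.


Tabular extended Euclidean (each row: r = 159*s + 127*t):
r=159, s=1, t=0
r=127, s=0, t=1
q=1: r=32, s=1, t=-1   [159*(1) + 127*(-1) = 32]
q=3: r=31, s=-3, t=4   [159*(-3) + 127*(4) = 31]
q=1: r=1, s=4, t=-5   [159*(4) + 127*(-5) = 1]
q=31: r=0, s=-127, t=159   [159*(-127) + 127*(159) = 0]
GCD = 1; from the row with r=1: x=4, y=-5
Check: 159*(4) + 127*(-5) = 636 - 635 = 1

GCD = 1, x = 4, y = -5


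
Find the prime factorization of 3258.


3258 / 2 = 1629
1629 / 3 = 543
543 / 3 = 181
181 / 181 = 1
3258 = 2 × 3^2 × 181


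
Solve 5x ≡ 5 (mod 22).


GCD(5, 22) = 1, unique solution
a^(-1) mod 22 = 9
x = 9 * 5 mod 22 = 1

x ≡ 1 (mod 22)


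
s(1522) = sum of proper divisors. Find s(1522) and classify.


Proper divisors: 1, 2, 761
Sum = 1 + 2 + 761 = 764
764 < 1522 → deficient

s(1522) = 764 (deficient)


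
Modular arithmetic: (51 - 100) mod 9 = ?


51 - 100 = -49
-49 mod 9 = 5


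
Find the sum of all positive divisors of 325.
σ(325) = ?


Divisors of 325: 1, 5, 13, 25, 65, 325
Sum = 1 + 5 + 13 + 25 + 65 + 325 = 434

σ(325) = 434


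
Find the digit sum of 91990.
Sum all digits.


9 + 1 + 9 + 9 + 0 = 28


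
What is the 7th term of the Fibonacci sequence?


Sequence: 1, 1, 2, 3, 5, 8, 13
F(7) = 13


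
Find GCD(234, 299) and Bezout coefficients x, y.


Tabular extended Euclidean (each row: r = 234*s + 299*t):
r=234, s=1, t=0
r=299, s=0, t=1
q=0: r=234, s=1, t=0   [234*(1) + 299*(0) = 234]
q=1: r=65, s=-1, t=1   [234*(-1) + 299*(1) = 65]
q=3: r=39, s=4, t=-3   [234*(4) + 299*(-3) = 39]
q=1: r=26, s=-5, t=4   [234*(-5) + 299*(4) = 26]
q=1: r=13, s=9, t=-7   [234*(9) + 299*(-7) = 13]
q=2: r=0, s=-23, t=18   [234*(-23) + 299*(18) = 0]
GCD = 13; from the row with r=13: x=9, y=-7
Check: 234*(9) + 299*(-7) = 2106 - 2093 = 13

GCD = 13, x = 9, y = -7


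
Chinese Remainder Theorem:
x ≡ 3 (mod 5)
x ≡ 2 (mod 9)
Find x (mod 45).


M = 5*9 = 45
M1 = M/5 = 9, M2 = M/9 = 5
M1^(-1) mod 5 = 4, M2^(-1) mod 9 = 2
x = 3*9*4 + 2*5*2 = 128
128 mod 45 = 38
Check: 38 mod 5 = 3 ✓, 38 mod 9 = 2 ✓

x ≡ 38 (mod 45)


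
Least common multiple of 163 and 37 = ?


GCD(163, 37) = 1
LCM = 163*37/1 = 6031/1 = 6031

LCM = 6031


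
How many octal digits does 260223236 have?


260223236 in base 8 = 1740530404
Number of digits = 10

10 digits (base 8)


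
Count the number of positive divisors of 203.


203 = 7^1 × 29^1
d(203) = (1+1) × (1+1) = 4

4 divisors


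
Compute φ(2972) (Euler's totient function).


2972 = 2^2 × 743
Prime factors: 2, 743
φ(2972) = 2972 × (1-1/2) × (1-1/743)
= 2972 × 1/2 × 742/743 = 1484

φ(2972) = 1484


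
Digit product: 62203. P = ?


6 × 2 × 2 × 0 × 3 = 0


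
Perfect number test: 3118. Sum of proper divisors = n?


Proper divisors of 3118: 1, 2, 1559
Sum = 1 + 2 + 1559 = 1562

No, 3118 is not perfect (1562 ≠ 3118)


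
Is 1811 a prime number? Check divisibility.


Check divisors up to sqrt(1811) = 42.5558
No divisors found.
1811 is prime.

Yes, 1811 is prime


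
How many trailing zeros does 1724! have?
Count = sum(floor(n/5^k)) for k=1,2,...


floor(1724/5) = 344
floor(1724/25) = 68
floor(1724/125) = 13
floor(1724/625) = 2
Total = 427

427 trailing zeros


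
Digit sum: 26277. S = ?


2 + 6 + 2 + 7 + 7 = 24


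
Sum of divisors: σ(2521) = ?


Divisors of 2521: 1, 2521
Sum = 1 + 2521 = 2522

σ(2521) = 2522


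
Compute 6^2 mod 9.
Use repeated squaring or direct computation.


6^1 mod 9 = 6
6^2 mod 9 = 0


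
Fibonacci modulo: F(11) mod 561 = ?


F(k) mod 561 for k=1..11:
1, 1, 2, 3, 5, 8, 13, 21, 34, 55, 89
F(11) mod 561 = 89


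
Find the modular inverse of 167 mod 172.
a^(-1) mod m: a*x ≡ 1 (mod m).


Use the extended Euclidean algorithm on (172, 167); each row r = 172*s + 167*t:
r=172, s=1, t=0
r=167, s=0, t=1
q=1: r=5, s=1, t=-1   [172*(1) + 167*(-1) = 5]
q=33: r=2, s=-33, t=34   [172*(-33) + 167*(34) = 2]
q=2: r=1, s=67, t=-69   [172*(67) + 167*(-69) = 1]
q=2: r=0, s=-167, t=172   [172*(-167) + 167*(172) = 0]
GCD = 1 with t = -69, so 167*(-69) ≡ 1 (mod 172)
Inverse = -69 mod 172 = 103
Check: 167 * 103 = 17201 ≡ 1 (mod 172)

167^(-1) ≡ 103 (mod 172)


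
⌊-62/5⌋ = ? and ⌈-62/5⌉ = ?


-62/5 = -12.4000
floor = -13
ceil = -12

floor = -13, ceil = -12


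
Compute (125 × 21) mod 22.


125 × 21 = 2625
2625 mod 22 = 7


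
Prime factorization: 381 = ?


381 / 3 = 127
127 / 127 = 1
381 = 3 × 127


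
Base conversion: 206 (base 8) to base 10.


206 (base 8) = 134 (decimal)
134 (decimal) = 134 (base 10)


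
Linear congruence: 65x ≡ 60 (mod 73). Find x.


GCD(65, 73) = 1, unique solution
a^(-1) mod 73 = 9
x = 9 * 60 mod 73 = 29

x ≡ 29 (mod 73)


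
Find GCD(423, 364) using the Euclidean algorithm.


423 = 1 * 364 + 59
364 = 6 * 59 + 10
59 = 5 * 10 + 9
10 = 1 * 9 + 1
9 = 9 * 1 + 0
GCD = 1


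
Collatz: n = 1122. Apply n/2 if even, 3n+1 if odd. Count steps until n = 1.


1122 → 561 → 1684 → 842 → 421 → 1264 → 632 → 316 → 158 → 79 → 238 → 119 → 358 → 179 → 538 → 269 → 808 → 404 → 202 → 101 → 304 → 152 → 76 → 38 → 19 → 58 → 29 → 88 → 44 → 22 → 11 → 34 → 17 → 52 → 26 → 13 → 40 → 20 → 10 → 5 → 16 → 8 → 4 → 2 → 1
Total steps = 44

44 steps


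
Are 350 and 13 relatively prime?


Euclidean algorithm:
350 = 26 * 13 + 12
13 = 1 * 12 + 1
12 = 12 * 1 + 0
GCD(350, 13) = 1

Yes, coprime (GCD = 1)


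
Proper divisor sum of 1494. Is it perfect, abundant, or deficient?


Proper divisors: 1, 2, 3, 6, 9, 18, 83, 166, 249, 498, 747
Sum = 1 + 2 + 3 + 6 + 9 + 18 + 83 + 166 + 249 + 498 + 747 = 1782
1782 > 1494 → abundant

s(1494) = 1782 (abundant)


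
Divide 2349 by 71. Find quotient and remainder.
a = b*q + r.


2349 = 71 * 33 + 6
Check: 2343 + 6 = 2349

q = 33, r = 6


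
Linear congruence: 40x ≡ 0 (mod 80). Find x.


GCD(40, 80) = 40 divides 0
Divide: 1x ≡ 0 (mod 2)
x ≡ 0 (mod 2)


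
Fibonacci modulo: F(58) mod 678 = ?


F(k) mod 678 for k=1..58:
1, 1, 2, 3, 5, 8, 13, 21, 34, 55, 89, 144, 233, 377, 610, 309, 241, 550, 113, 663, 98, 83, 181, 264, 445, 31, 476, 507, 305, 134, 439, 573, 334, 229, 563, 114, 677, 113, 112, 225, 337, 562, 221, 105, 326, 431, 79, 510, 589, 421, 332, 75, 407, 482, 211, 15, 226, 241
F(58) mod 678 = 241
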